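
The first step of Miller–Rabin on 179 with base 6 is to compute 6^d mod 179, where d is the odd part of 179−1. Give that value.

179 − 1 = 178 = 2^1 · 89, so d = 89.
6^1 ≡ 6 (mod 179)
6^2 ≡ 6^2 = 36 ≡ 36 (mod 179)
6^4 ≡ 36^2 = 1296 ≡ 43 (mod 179)
6^8 ≡ 43^2 = 1849 ≡ 59 (mod 179)
6^16 ≡ 59^2 = 3481 ≡ 80 (mod 179)
6^32 ≡ 80^2 = 6400 ≡ 135 (mod 179)
6^64 ≡ 135^2 = 18225 ≡ 146 (mod 179)
89 = 64 + 16 + 8 + 1 in binary powers of 2.
So 6^89 ≡ 146 · 80 · 59 · 6 ≡ 178 (mod 179).
Since 6^d ≡ 178 (mod 179), base 6 does not prove 179 composite.

178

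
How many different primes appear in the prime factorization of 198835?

198835 = 5 · 39767
39767 = 7 · 5681
5681 = 13 · 437
437 = 19 · 23
198835 = 5 · 7 · 13 · 19 · 23, which has 5 distinct prime factors.

5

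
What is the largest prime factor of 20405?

53

20405 = 5 · 4081
4081 = 7 · 583
583 = 11 · 53
53 is prime.
So 20405 = 5 · 7 · 11 · 53; the largest prime factor is 53.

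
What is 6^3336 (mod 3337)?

6^1 ≡ 6 (mod 3337)
6^2 ≡ 6^2 = 36 ≡ 36 (mod 3337)
6^4 ≡ 36^2 = 1296 ≡ 1296 (mod 3337)
6^8 ≡ 1296^2 = 1679616 ≡ 1105 (mod 3337)
6^16 ≡ 1105^2 = 1221025 ≡ 3020 (mod 3337)
6^32 ≡ 3020^2 = 9120400 ≡ 379 (mod 3337)
6^64 ≡ 379^2 = 143641 ≡ 150 (mod 3337)
6^128 ≡ 150^2 = 22500 ≡ 2478 (mod 3337)
6^256 ≡ 2478^2 = 6140484 ≡ 404 (mod 3337)
6^512 ≡ 404^2 = 163216 ≡ 3040 (mod 3337)
6^1024 ≡ 3040^2 = 9241600 ≡ 1447 (mod 3337)
6^2048 ≡ 1447^2 = 2093809 ≡ 1510 (mod 3337)
3336 = 2048 + 1024 + 256 + 8 in binary powers of 2.
So 6^3336 ≡ 1510 · 1447 · 404 · 1105 ≡ 617 (mod 3337).
Since 617 ≠ 1, base 6 is a Fermat witness: 3337 is composite.

617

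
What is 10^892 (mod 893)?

10^1 ≡ 10 (mod 893)
10^2 ≡ 10^2 = 100 ≡ 100 (mod 893)
10^4 ≡ 100^2 = 10000 ≡ 177 (mod 893)
10^8 ≡ 177^2 = 31329 ≡ 74 (mod 893)
10^16 ≡ 74^2 = 5476 ≡ 118 (mod 893)
10^32 ≡ 118^2 = 13924 ≡ 529 (mod 893)
10^64 ≡ 529^2 = 279841 ≡ 332 (mod 893)
10^128 ≡ 332^2 = 110224 ≡ 385 (mod 893)
10^256 ≡ 385^2 = 148225 ≡ 880 (mod 893)
10^512 ≡ 880^2 = 774400 ≡ 169 (mod 893)
892 = 512 + 256 + 64 + 32 + 16 + 8 + 4 in binary powers of 2.
So 10^892 ≡ 169 · 880 · 332 · 529 · 118 · 74 · 177 ≡ 332 (mod 893).
Since 332 ≠ 1, base 10 is a Fermat witness: 893 is composite.

332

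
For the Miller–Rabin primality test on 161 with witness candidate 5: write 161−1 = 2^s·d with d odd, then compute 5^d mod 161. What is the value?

66

161 − 1 = 160 = 2^5 · 5, so d = 5.
5^1 ≡ 5 (mod 161)
5^2 ≡ 5^2 = 25 ≡ 25 (mod 161)
5^4 ≡ 25^2 = 625 ≡ 142 (mod 161)
5 = 4 + 1 in binary powers of 2.
So 5^5 ≡ 142 · 5 ≡ 66 (mod 161).
Squaring chain: 66 → 9 → 81 → 121 → 151; never reaches −1, so base 5 is a Miller–Rabin witness that 161 is composite.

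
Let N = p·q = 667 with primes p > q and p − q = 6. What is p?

Since p = q + 6, we have 667 = q(q + 6), so q² + 6q − 667 = 0.
Discriminant: 6² + 4·667 = 36 + 2668 = 2704; √2704 = 52.
q = (−6 + 52)/2 = 23, and p = q + 6 = 29.
Check: 23 · 29 = 667.

29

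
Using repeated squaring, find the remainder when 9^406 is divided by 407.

9^1 ≡ 9 (mod 407)
9^2 ≡ 9^2 = 81 ≡ 81 (mod 407)
9^4 ≡ 81^2 = 6561 ≡ 49 (mod 407)
9^8 ≡ 49^2 = 2401 ≡ 366 (mod 407)
9^16 ≡ 366^2 = 133956 ≡ 53 (mod 407)
9^32 ≡ 53^2 = 2809 ≡ 367 (mod 407)
9^64 ≡ 367^2 = 134689 ≡ 379 (mod 407)
9^128 ≡ 379^2 = 143641 ≡ 377 (mod 407)
9^256 ≡ 377^2 = 142129 ≡ 86 (mod 407)
406 = 256 + 128 + 16 + 4 + 2 in binary powers of 2.
So 9^406 ≡ 86 · 377 · 53 · 49 · 81 ≡ 9 (mod 407).
Since 9 ≠ 1, base 9 is a Fermat witness: 407 is composite.

9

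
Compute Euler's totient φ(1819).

Factor: 1819 = 17 · 107.
φ(1819) = (17−1) · (107−1) = 16 · 106 = 1696.

1696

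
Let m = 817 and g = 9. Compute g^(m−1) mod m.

9^1 ≡ 9 (mod 817)
9^2 ≡ 9^2 = 81 ≡ 81 (mod 817)
9^4 ≡ 81^2 = 6561 ≡ 25 (mod 817)
9^8 ≡ 25^2 = 625 ≡ 625 (mod 817)
9^16 ≡ 625^2 = 390625 ≡ 99 (mod 817)
9^32 ≡ 99^2 = 9801 ≡ 814 (mod 817)
9^64 ≡ 814^2 = 662596 ≡ 9 (mod 817)
9^128 ≡ 9^2 = 81 ≡ 81 (mod 817)
9^256 ≡ 81^2 = 6561 ≡ 25 (mod 817)
9^512 ≡ 25^2 = 625 ≡ 625 (mod 817)
816 = 512 + 256 + 32 + 16 in binary powers of 2.
So 9^816 ≡ 625 · 25 · 814 · 99 ≡ 752 (mod 817).
Since 752 ≠ 1, base 9 is a Fermat witness: 817 is composite.

752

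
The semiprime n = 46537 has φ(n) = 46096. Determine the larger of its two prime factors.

269

φ(n) = (p−1)(q−1) = n − (p+q) + 1, so p + q = 46537 − 46096 + 1 = 442.
p and q are the roots of t² − 442t + 46537 = 0.
Discriminant: 442² − 4·46537 = 195364 − 186148 = 9216; √9216 = 96.
q = (442 − 96)/2 = 173, p = (442 + 96)/2 = 269.
Check: 173 · 269 = 46537.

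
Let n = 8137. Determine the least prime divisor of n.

8137 is odd.
Digit sum 19, not divisible by 3.
Ends in 7: not divisible by 5.
7: 8137 = 7·1162 + 3
11: 8137 = 11·739 + 8
13: 8137 = 13·625 + 12
17: 8137 = 17·478 + 11
19: 8137 = 19·428 + 5
23: 8137 = 23·353 + 18
29: 8137 = 29·280 + 17
31: 8137 = 31·262 + 15
37: 8137 = 37·219 + 34
41: 8137 = 41·198 + 19
43: 8137 = 43·189 + 10
47: 8137 = 47·173 + 6
53: 8137 = 53·153 + 28
59: 8137 = 59·137 + 54
61: 8137 = 61·133 + 24
67: 8137 = 67·121 + 30
71: 8137 = 71·114 + 43
73: 8137 = 73·111 + 34
79: 8137 = 79·103

79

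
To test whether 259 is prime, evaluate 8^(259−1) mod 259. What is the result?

36

8^1 ≡ 8 (mod 259)
8^2 ≡ 8^2 = 64 ≡ 64 (mod 259)
8^4 ≡ 64^2 = 4096 ≡ 211 (mod 259)
8^8 ≡ 211^2 = 44521 ≡ 232 (mod 259)
8^16 ≡ 232^2 = 53824 ≡ 211 (mod 259)
8^32 ≡ 211^2 = 44521 ≡ 232 (mod 259)
8^64 ≡ 232^2 = 53824 ≡ 211 (mod 259)
8^128 ≡ 211^2 = 44521 ≡ 232 (mod 259)
8^256 ≡ 232^2 = 53824 ≡ 211 (mod 259)
258 = 256 + 2 in binary powers of 2.
So 8^258 ≡ 211 · 64 ≡ 36 (mod 259).
Since 36 ≠ 1, base 8 is a Fermat witness: 259 is composite.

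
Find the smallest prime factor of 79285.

79285 is odd.
Digit sum 31, not divisible by 3.
Ends in 5: divisible by 5.

5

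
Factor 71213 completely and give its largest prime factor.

71

71213 = 17 · 4189
4189 = 59 · 71
71 is prime.
So 71213 = 17 · 59 · 71; the largest prime factor is 71.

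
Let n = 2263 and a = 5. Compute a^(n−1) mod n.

900

5^1 ≡ 5 (mod 2263)
5^2 ≡ 5^2 = 25 ≡ 25 (mod 2263)
5^4 ≡ 25^2 = 625 ≡ 625 (mod 2263)
5^8 ≡ 625^2 = 390625 ≡ 1389 (mod 2263)
5^16 ≡ 1389^2 = 1929321 ≡ 1245 (mod 2263)
5^32 ≡ 1245^2 = 1550025 ≡ 2133 (mod 2263)
5^64 ≡ 2133^2 = 4549689 ≡ 1059 (mod 2263)
5^128 ≡ 1059^2 = 1121481 ≡ 1296 (mod 2263)
5^256 ≡ 1296^2 = 1679616 ≡ 470 (mod 2263)
5^512 ≡ 470^2 = 220900 ≡ 1389 (mod 2263)
5^1024 ≡ 1389^2 = 1929321 ≡ 1245 (mod 2263)
5^2048 ≡ 1245^2 = 1550025 ≡ 2133 (mod 2263)
2262 = 2048 + 128 + 64 + 16 + 4 + 2 in binary powers of 2.
So 5^2262 ≡ 2133 · 1296 · 1059 · 1245 · 625 · 25 ≡ 900 (mod 2263).
Since 900 ≠ 1, base 5 is a Fermat witness: 2263 is composite.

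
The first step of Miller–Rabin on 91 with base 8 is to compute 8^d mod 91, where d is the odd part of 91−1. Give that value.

8

91 − 1 = 90 = 2^1 · 45, so d = 45.
8^1 ≡ 8 (mod 91)
8^2 ≡ 8^2 = 64 ≡ 64 (mod 91)
8^4 ≡ 64^2 = 4096 ≡ 1 (mod 91)
8^8 ≡ 1^2 = 1 ≡ 1 (mod 91)
8^16 ≡ 1^2 = 1 ≡ 1 (mod 91)
8^32 ≡ 1^2 = 1 ≡ 1 (mod 91)
45 = 32 + 8 + 4 + 1 in binary powers of 2.
So 8^45 ≡ 1 · 1 · 1 · 8 ≡ 8 (mod 91).
Squaring chain: 8; never reaches −1, so base 8 is a Miller–Rabin witness that 91 is composite.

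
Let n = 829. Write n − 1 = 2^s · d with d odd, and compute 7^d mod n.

829 − 1 = 828 = 2^2 · 207, so d = 207.
7^1 ≡ 7 (mod 829)
7^2 ≡ 7^2 = 49 ≡ 49 (mod 829)
7^4 ≡ 49^2 = 2401 ≡ 743 (mod 829)
7^8 ≡ 743^2 = 552049 ≡ 764 (mod 829)
7^16 ≡ 764^2 = 583696 ≡ 80 (mod 829)
7^32 ≡ 80^2 = 6400 ≡ 597 (mod 829)
7^64 ≡ 597^2 = 356409 ≡ 768 (mod 829)
7^128 ≡ 768^2 = 589824 ≡ 405 (mod 829)
207 = 128 + 64 + 8 + 4 + 2 + 1 in binary powers of 2.
So 7^207 ≡ 405 · 768 · 764 · 743 · 49 · 7 ≡ 583 (mod 829).
Squaring chain: 583 → 828; reaches −1, so base 7 does not prove 829 composite.

583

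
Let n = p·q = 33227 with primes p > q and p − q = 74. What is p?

Since p = q + 74, we have 33227 = q(q + 74), so q² + 74q − 33227 = 0.
Discriminant: 74² + 4·33227 = 5476 + 132908 = 138384; √138384 = 372.
q = (−74 + 372)/2 = 149, and p = q + 74 = 223.
Check: 149 · 223 = 33227.

223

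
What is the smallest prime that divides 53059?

97

53059 is odd.
Digit sum 22, not divisible by 3.
Ends in 9: not divisible by 5.
7: 53059 = 7·7579 + 6
11: 53059 = 11·4823 + 6
13: 53059 = 13·4081 + 6
17: 53059 = 17·3121 + 2
19: 53059 = 19·2792 + 11
23: 53059 = 23·2306 + 21
29: 53059 = 29·1829 + 18
31: 53059 = 31·1711 + 18
37: 53059 = 37·1434 + 1
41: 53059 = 41·1294 + 5
43: 53059 = 43·1233 + 40
47: 53059 = 47·1128 + 43
53: 53059 = 53·1001 + 6
59: 53059 = 59·899 + 18
61: 53059 = 61·869 + 50
67: 53059 = 67·791 + 62
71: 53059 = 71·747 + 22
73: 53059 = 73·726 + 61
79: 53059 = 79·671 + 50
83: 53059 = 83·639 + 22
89: 53059 = 89·596 + 15
97: 53059 = 97·547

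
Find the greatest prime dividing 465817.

53

465817 = 11 · 42347
42347 = 17 · 2491
2491 = 47 · 53
53 is prime.
So 465817 = 11 · 17 · 47 · 53; the largest prime factor is 53.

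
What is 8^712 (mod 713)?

188

8^1 ≡ 8 (mod 713)
8^2 ≡ 8^2 = 64 ≡ 64 (mod 713)
8^4 ≡ 64^2 = 4096 ≡ 531 (mod 713)
8^8 ≡ 531^2 = 281961 ≡ 326 (mod 713)
8^16 ≡ 326^2 = 106276 ≡ 39 (mod 713)
8^32 ≡ 39^2 = 1521 ≡ 95 (mod 713)
8^64 ≡ 95^2 = 9025 ≡ 469 (mod 713)
8^128 ≡ 469^2 = 219961 ≡ 357 (mod 713)
8^256 ≡ 357^2 = 127449 ≡ 535 (mod 713)
8^512 ≡ 535^2 = 286225 ≡ 312 (mod 713)
712 = 512 + 128 + 64 + 8 in binary powers of 2.
So 8^712 ≡ 312 · 357 · 469 · 326 ≡ 188 (mod 713).
Since 188 ≠ 1, base 8 is a Fermat witness: 713 is composite.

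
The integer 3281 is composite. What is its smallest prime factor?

17

3281 is odd.
Digit sum 14, not divisible by 3.
Ends in 1: not divisible by 5.
7: 3281 = 7·468 + 5
11: 3281 = 11·298 + 3
13: 3281 = 13·252 + 5
17: 3281 = 17·193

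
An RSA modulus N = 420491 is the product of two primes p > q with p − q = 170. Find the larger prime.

Since p = q + 170, we have 420491 = q(q + 170), so q² + 170q − 420491 = 0.
Discriminant: 170² + 4·420491 = 28900 + 1681964 = 1710864; √1710864 = 1308.
q = (−170 + 1308)/2 = 569, and p = q + 170 = 739.
Check: 569 · 739 = 420491.

739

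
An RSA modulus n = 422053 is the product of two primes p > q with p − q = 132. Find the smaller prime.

Since p = q + 132, we have 422053 = q(q + 132), so q² + 132q − 422053 = 0.
Discriminant: 132² + 4·422053 = 17424 + 1688212 = 1705636; √1705636 = 1306.
q = (−132 + 1306)/2 = 587, and p = q + 132 = 719.
Check: 587 · 719 = 422053.

587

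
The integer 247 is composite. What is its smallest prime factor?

13

247 is odd.
Digit sum 13, not divisible by 3.
Ends in 7: not divisible by 5.
7: 247 = 7·35 + 2
11: 247 = 11·22 + 5
13: 247 = 13·19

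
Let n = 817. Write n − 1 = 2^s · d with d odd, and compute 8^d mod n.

151

817 − 1 = 816 = 2^4 · 51, so d = 51.
8^1 ≡ 8 (mod 817)
8^2 ≡ 8^2 = 64 ≡ 64 (mod 817)
8^4 ≡ 64^2 = 4096 ≡ 11 (mod 817)
8^8 ≡ 11^2 = 121 ≡ 121 (mod 817)
8^16 ≡ 121^2 = 14641 ≡ 752 (mod 817)
8^32 ≡ 752^2 = 565504 ≡ 140 (mod 817)
51 = 32 + 16 + 2 + 1 in binary powers of 2.
So 8^51 ≡ 140 · 752 · 64 · 8 ≡ 151 (mod 817).
Squaring chain: 151 → 742 → 723 → 666; never reaches −1, so base 8 is a Miller–Rabin witness that 817 is composite.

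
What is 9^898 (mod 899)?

545

9^1 ≡ 9 (mod 899)
9^2 ≡ 9^2 = 81 ≡ 81 (mod 899)
9^4 ≡ 81^2 = 6561 ≡ 268 (mod 899)
9^8 ≡ 268^2 = 71824 ≡ 803 (mod 899)
9^16 ≡ 803^2 = 644809 ≡ 226 (mod 899)
9^32 ≡ 226^2 = 51076 ≡ 732 (mod 899)
9^64 ≡ 732^2 = 535824 ≡ 20 (mod 899)
9^128 ≡ 20^2 = 400 ≡ 400 (mod 899)
9^256 ≡ 400^2 = 160000 ≡ 877 (mod 899)
9^512 ≡ 877^2 = 769129 ≡ 484 (mod 899)
898 = 512 + 256 + 128 + 2 in binary powers of 2.
So 9^898 ≡ 484 · 877 · 400 · 81 ≡ 545 (mod 899).
Since 545 ≠ 1, base 9 is a Fermat witness: 899 is composite.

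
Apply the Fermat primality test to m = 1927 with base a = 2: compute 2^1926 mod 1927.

2^1 ≡ 2 (mod 1927)
2^2 ≡ 2^2 = 4 ≡ 4 (mod 1927)
2^4 ≡ 4^2 = 16 ≡ 16 (mod 1927)
2^8 ≡ 16^2 = 256 ≡ 256 (mod 1927)
2^16 ≡ 256^2 = 65536 ≡ 18 (mod 1927)
2^32 ≡ 18^2 = 324 ≡ 324 (mod 1927)
2^64 ≡ 324^2 = 104976 ≡ 918 (mod 1927)
2^128 ≡ 918^2 = 842724 ≡ 625 (mod 1927)
2^256 ≡ 625^2 = 390625 ≡ 1371 (mod 1927)
2^512 ≡ 1371^2 = 1879641 ≡ 816 (mod 1927)
2^1024 ≡ 816^2 = 665856 ≡ 1041 (mod 1927)
1926 = 1024 + 512 + 256 + 128 + 4 + 2 in binary powers of 2.
So 2^1926 ≡ 1041 · 816 · 1371 · 625 · 16 · 4 ≡ 1540 (mod 1927).
Since 1540 ≠ 1, base 2 is a Fermat witness: 1927 is composite.

1540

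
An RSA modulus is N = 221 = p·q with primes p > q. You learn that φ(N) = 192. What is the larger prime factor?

φ(n) = (p−1)(q−1) = n − (p+q) + 1, so p + q = 221 − 192 + 1 = 30.
p and q are the roots of t² − 30t + 221 = 0.
Discriminant: 30² − 4·221 = 900 − 884 = 16; √16 = 4.
q = (30 − 4)/2 = 13, p = (30 + 4)/2 = 17.
Check: 13 · 17 = 221.

17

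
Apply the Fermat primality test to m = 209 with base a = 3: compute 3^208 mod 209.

16

3^1 ≡ 3 (mod 209)
3^2 ≡ 3^2 = 9 ≡ 9 (mod 209)
3^4 ≡ 9^2 = 81 ≡ 81 (mod 209)
3^8 ≡ 81^2 = 6561 ≡ 82 (mod 209)
3^16 ≡ 82^2 = 6724 ≡ 36 (mod 209)
3^32 ≡ 36^2 = 1296 ≡ 42 (mod 209)
3^64 ≡ 42^2 = 1764 ≡ 92 (mod 209)
3^128 ≡ 92^2 = 8464 ≡ 104 (mod 209)
208 = 128 + 64 + 16 in binary powers of 2.
So 3^208 ≡ 104 · 92 · 36 ≡ 16 (mod 209).
Since 16 ≠ 1, base 3 is a Fermat witness: 209 is composite.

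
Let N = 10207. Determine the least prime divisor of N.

59

10207 is odd.
Digit sum 10, not divisible by 3.
Ends in 7: not divisible by 5.
7: 10207 = 7·1458 + 1
11: 10207 = 11·927 + 10
13: 10207 = 13·785 + 2
17: 10207 = 17·600 + 7
19: 10207 = 19·537 + 4
23: 10207 = 23·443 + 18
29: 10207 = 29·351 + 28
31: 10207 = 31·329 + 8
37: 10207 = 37·275 + 32
41: 10207 = 41·248 + 39
43: 10207 = 43·237 + 16
47: 10207 = 47·217 + 8
53: 10207 = 53·192 + 31
59: 10207 = 59·173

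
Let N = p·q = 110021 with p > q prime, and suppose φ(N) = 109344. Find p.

φ(n) = (p−1)(q−1) = n − (p+q) + 1, so p + q = 110021 − 109344 + 1 = 678.
p and q are the roots of t² − 678t + 110021 = 0.
Discriminant: 678² − 4·110021 = 459684 − 440084 = 19600; √19600 = 140.
q = (678 − 140)/2 = 269, p = (678 + 140)/2 = 409.
Check: 269 · 409 = 110021.

409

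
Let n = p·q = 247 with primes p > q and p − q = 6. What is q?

13

Since p = q + 6, we have 247 = q(q + 6), so q² + 6q − 247 = 0.
Discriminant: 6² + 4·247 = 36 + 988 = 1024; √1024 = 32.
q = (−6 + 32)/2 = 13, and p = q + 6 = 19.
Check: 13 · 19 = 247.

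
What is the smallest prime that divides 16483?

53

16483 is odd.
Digit sum 22, not divisible by 3.
Ends in 3: not divisible by 5.
7: 16483 = 7·2354 + 5
11: 16483 = 11·1498 + 5
13: 16483 = 13·1267 + 12
17: 16483 = 17·969 + 10
19: 16483 = 19·867 + 10
23: 16483 = 23·716 + 15
29: 16483 = 29·568 + 11
31: 16483 = 31·531 + 22
37: 16483 = 37·445 + 18
41: 16483 = 41·402 + 1
43: 16483 = 43·383 + 14
47: 16483 = 47·350 + 33
53: 16483 = 53·311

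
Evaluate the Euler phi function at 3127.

Factor: 3127 = 53 · 59.
φ(3127) = (53−1) · (59−1) = 52 · 58 = 3016.

3016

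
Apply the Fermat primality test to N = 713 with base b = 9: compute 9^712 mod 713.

9^1 ≡ 9 (mod 713)
9^2 ≡ 9^2 = 81 ≡ 81 (mod 713)
9^4 ≡ 81^2 = 6561 ≡ 144 (mod 713)
9^8 ≡ 144^2 = 20736 ≡ 59 (mod 713)
9^16 ≡ 59^2 = 3481 ≡ 629 (mod 713)
9^32 ≡ 629^2 = 395641 ≡ 639 (mod 713)
9^64 ≡ 639^2 = 408321 ≡ 485 (mod 713)
9^128 ≡ 485^2 = 235225 ≡ 648 (mod 713)
9^256 ≡ 648^2 = 419904 ≡ 660 (mod 713)
9^512 ≡ 660^2 = 435600 ≡ 670 (mod 713)
712 = 512 + 128 + 64 + 8 in binary powers of 2.
So 9^712 ≡ 670 · 648 · 485 · 59 ≡ 289 (mod 713).
Since 289 ≠ 1, base 9 is a Fermat witness: 713 is composite.

289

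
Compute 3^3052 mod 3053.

3^1 ≡ 3 (mod 3053)
3^2 ≡ 3^2 = 9 ≡ 9 (mod 3053)
3^4 ≡ 9^2 = 81 ≡ 81 (mod 3053)
3^8 ≡ 81^2 = 6561 ≡ 455 (mod 3053)
3^16 ≡ 455^2 = 207025 ≡ 2474 (mod 3053)
3^32 ≡ 2474^2 = 6120676 ≡ 2464 (mod 3053)
3^64 ≡ 2464^2 = 6071296 ≡ 1932 (mod 3053)
3^128 ≡ 1932^2 = 3732624 ≡ 1858 (mod 3053)
3^256 ≡ 1858^2 = 3452164 ≡ 2274 (mod 3053)
3^512 ≡ 2274^2 = 5171076 ≡ 2347 (mod 3053)
3^1024 ≡ 2347^2 = 5508409 ≡ 797 (mod 3053)
3^2048 ≡ 797^2 = 635209 ≡ 185 (mod 3053)
3052 = 2048 + 512 + 256 + 128 + 64 + 32 + 8 + 4 in binary powers of 2.
So 3^3052 ≡ 185 · 2347 · 2274 · 1858 · 1932 · 2464 · 455 · 81 ≡ 909 (mod 3053).
Since 909 ≠ 1, base 3 is a Fermat witness: 3053 is composite.

909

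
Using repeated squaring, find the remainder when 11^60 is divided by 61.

1

11^1 ≡ 11 (mod 61)
11^2 ≡ 11^2 = 121 ≡ 60 (mod 61)
11^4 ≡ 60^2 = 3600 ≡ 1 (mod 61)
11^8 ≡ 1^2 = 1 ≡ 1 (mod 61)
11^16 ≡ 1^2 = 1 ≡ 1 (mod 61)
11^32 ≡ 1^2 = 1 ≡ 1 (mod 61)
60 = 32 + 16 + 8 + 4 in binary powers of 2.
So 11^60 ≡ 1 · 1 · 1 · 1 ≡ 1 (mod 61).
Since the result is 1, base 11 gives no evidence that 61 is composite.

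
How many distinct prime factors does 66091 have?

3

66091 = 29 · 2279
2279 = 43 · 53
66091 = 29 · 43 · 53, which has 3 distinct prime factors.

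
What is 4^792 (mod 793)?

4^1 ≡ 4 (mod 793)
4^2 ≡ 4^2 = 16 ≡ 16 (mod 793)
4^4 ≡ 16^2 = 256 ≡ 256 (mod 793)
4^8 ≡ 256^2 = 65536 ≡ 510 (mod 793)
4^16 ≡ 510^2 = 260100 ≡ 789 (mod 793)
4^32 ≡ 789^2 = 622521 ≡ 16 (mod 793)
4^64 ≡ 16^2 = 256 ≡ 256 (mod 793)
4^128 ≡ 256^2 = 65536 ≡ 510 (mod 793)
4^256 ≡ 510^2 = 260100 ≡ 789 (mod 793)
4^512 ≡ 789^2 = 622521 ≡ 16 (mod 793)
792 = 512 + 256 + 16 + 8 in binary powers of 2.
So 4^792 ≡ 16 · 789 · 789 · 510 ≡ 508 (mod 793).
Since 508 ≠ 1, base 4 is a Fermat witness: 793 is composite.

508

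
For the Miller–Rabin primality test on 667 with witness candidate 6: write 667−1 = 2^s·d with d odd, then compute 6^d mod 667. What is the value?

667 − 1 = 666 = 2^1 · 333, so d = 333.
6^1 ≡ 6 (mod 667)
6^2 ≡ 6^2 = 36 ≡ 36 (mod 667)
6^4 ≡ 36^2 = 1296 ≡ 629 (mod 667)
6^8 ≡ 629^2 = 395641 ≡ 110 (mod 667)
6^16 ≡ 110^2 = 12100 ≡ 94 (mod 667)
6^32 ≡ 94^2 = 8836 ≡ 165 (mod 667)
6^64 ≡ 165^2 = 27225 ≡ 545 (mod 667)
6^128 ≡ 545^2 = 297025 ≡ 210 (mod 667)
6^256 ≡ 210^2 = 44100 ≡ 78 (mod 667)
333 = 256 + 64 + 8 + 4 + 1 in binary powers of 2.
So 6^333 ≡ 78 · 545 · 110 · 629 · 6 ≡ 9 (mod 667).
Squaring chain: 9; never reaches −1, so base 6 is a Miller–Rabin witness that 667 is composite.

9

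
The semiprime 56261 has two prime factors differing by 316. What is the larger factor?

443

Since p = q + 316, we have 56261 = q(q + 316), so q² + 316q − 56261 = 0.
Discriminant: 316² + 4·56261 = 99856 + 225044 = 324900; √324900 = 570.
q = (−316 + 570)/2 = 127, and p = q + 316 = 443.
Check: 127 · 443 = 56261.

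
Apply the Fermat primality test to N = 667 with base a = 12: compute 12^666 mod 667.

12^1 ≡ 12 (mod 667)
12^2 ≡ 12^2 = 144 ≡ 144 (mod 667)
12^4 ≡ 144^2 = 20736 ≡ 59 (mod 667)
12^8 ≡ 59^2 = 3481 ≡ 146 (mod 667)
12^16 ≡ 146^2 = 21316 ≡ 639 (mod 667)
12^32 ≡ 639^2 = 408321 ≡ 117 (mod 667)
12^64 ≡ 117^2 = 13689 ≡ 349 (mod 667)
12^128 ≡ 349^2 = 121801 ≡ 407 (mod 667)
12^256 ≡ 407^2 = 165649 ≡ 233 (mod 667)
12^512 ≡ 233^2 = 54289 ≡ 262 (mod 667)
666 = 512 + 128 + 16 + 8 + 2 in binary powers of 2.
So 12^666 ≡ 262 · 407 · 639 · 146 · 144 ≡ 492 (mod 667).
Since 492 ≠ 1, base 12 is a Fermat witness: 667 is composite.

492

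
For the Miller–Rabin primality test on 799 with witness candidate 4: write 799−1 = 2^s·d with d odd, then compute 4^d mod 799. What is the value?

799 − 1 = 798 = 2^1 · 399, so d = 399.
4^1 ≡ 4 (mod 799)
4^2 ≡ 4^2 = 16 ≡ 16 (mod 799)
4^4 ≡ 16^2 = 256 ≡ 256 (mod 799)
4^8 ≡ 256^2 = 65536 ≡ 18 (mod 799)
4^16 ≡ 18^2 = 324 ≡ 324 (mod 799)
4^32 ≡ 324^2 = 104976 ≡ 307 (mod 799)
4^64 ≡ 307^2 = 94249 ≡ 766 (mod 799)
4^128 ≡ 766^2 = 586756 ≡ 290 (mod 799)
4^256 ≡ 290^2 = 84100 ≡ 205 (mod 799)
399 = 256 + 128 + 8 + 4 + 2 + 1 in binary powers of 2.
So 4^399 ≡ 205 · 290 · 18 · 256 · 16 · 4 ≡ 676 (mod 799).
Squaring chain: 676; never reaches −1, so base 4 is a Miller–Rabin witness that 799 is composite.

676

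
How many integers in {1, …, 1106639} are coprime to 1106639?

Factor: 1106639 = 67 · 83 · 199.
φ(1106639) = (67−1) · (83−1) · (199−1) = 66 · 82 · 198 = 1071576.

1071576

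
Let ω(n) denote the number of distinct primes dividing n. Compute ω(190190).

190190 = 2 · 95095
95095 = 5 · 19019
19019 = 7 · 2717
2717 = 11 · 247
247 = 13 · 19
190190 = 2 · 5 · 7 · 11 · 13 · 19, which has 6 distinct prime factors.

6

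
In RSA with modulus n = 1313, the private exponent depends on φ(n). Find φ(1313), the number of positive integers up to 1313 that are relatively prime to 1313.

1200

Factor: 1313 = 13 · 101.
φ(1313) = (13−1) · (101−1) = 12 · 100 = 1200.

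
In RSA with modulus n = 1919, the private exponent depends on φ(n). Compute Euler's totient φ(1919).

1800

Factor: 1919 = 19 · 101.
φ(1919) = (19−1) · (101−1) = 18 · 100 = 1800.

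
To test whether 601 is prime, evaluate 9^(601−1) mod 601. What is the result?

1

9^1 ≡ 9 (mod 601)
9^2 ≡ 9^2 = 81 ≡ 81 (mod 601)
9^4 ≡ 81^2 = 6561 ≡ 551 (mod 601)
9^8 ≡ 551^2 = 303601 ≡ 96 (mod 601)
9^16 ≡ 96^2 = 9216 ≡ 201 (mod 601)
9^32 ≡ 201^2 = 40401 ≡ 134 (mod 601)
9^64 ≡ 134^2 = 17956 ≡ 527 (mod 601)
9^128 ≡ 527^2 = 277729 ≡ 67 (mod 601)
9^256 ≡ 67^2 = 4489 ≡ 282 (mod 601)
9^512 ≡ 282^2 = 79524 ≡ 192 (mod 601)
600 = 512 + 64 + 16 + 8 in binary powers of 2.
So 9^600 ≡ 192 · 527 · 201 · 96 ≡ 1 (mod 601).
Since the result is 1, base 9 gives no evidence that 601 is composite.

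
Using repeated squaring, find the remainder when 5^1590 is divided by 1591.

1454

5^1 ≡ 5 (mod 1591)
5^2 ≡ 5^2 = 25 ≡ 25 (mod 1591)
5^4 ≡ 25^2 = 625 ≡ 625 (mod 1591)
5^8 ≡ 625^2 = 390625 ≡ 830 (mod 1591)
5^16 ≡ 830^2 = 688900 ≡ 1588 (mod 1591)
5^32 ≡ 1588^2 = 2521744 ≡ 9 (mod 1591)
5^64 ≡ 9^2 = 81 ≡ 81 (mod 1591)
5^128 ≡ 81^2 = 6561 ≡ 197 (mod 1591)
5^256 ≡ 197^2 = 38809 ≡ 625 (mod 1591)
5^512 ≡ 625^2 = 390625 ≡ 830 (mod 1591)
5^1024 ≡ 830^2 = 688900 ≡ 1588 (mod 1591)
1590 = 1024 + 512 + 32 + 16 + 4 + 2 in binary powers of 2.
So 5^1590 ≡ 1588 · 830 · 9 · 1588 · 625 · 25 ≡ 1454 (mod 1591).
Since 1454 ≠ 1, base 5 is a Fermat witness: 1591 is composite.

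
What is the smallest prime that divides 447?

447 is odd.
Digit sum 15, divisible by 3.

3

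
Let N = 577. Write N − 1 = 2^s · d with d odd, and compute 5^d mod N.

577 − 1 = 576 = 2^6 · 9, so d = 9.
5^1 ≡ 5 (mod 577)
5^2 ≡ 5^2 = 25 ≡ 25 (mod 577)
5^4 ≡ 25^2 = 625 ≡ 48 (mod 577)
5^8 ≡ 48^2 = 2304 ≡ 573 (mod 577)
9 = 8 + 1 in binary powers of 2.
So 5^9 ≡ 573 · 5 ≡ 557 (mod 577).
Squaring chain: 557 → 400 → 171 → 391 → 553 → 576; reaches −1, so base 5 does not prove 577 composite.

557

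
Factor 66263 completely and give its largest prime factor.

67

66263 = 23 · 2881
2881 = 43 · 67
67 is prime.
So 66263 = 23 · 43 · 67; the largest prime factor is 67.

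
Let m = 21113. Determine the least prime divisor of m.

43

21113 is odd.
Digit sum 8, not divisible by 3.
Ends in 3: not divisible by 5.
7: 21113 = 7·3016 + 1
11: 21113 = 11·1919 + 4
13: 21113 = 13·1624 + 1
17: 21113 = 17·1241 + 16
19: 21113 = 19·1111 + 4
23: 21113 = 23·917 + 22
29: 21113 = 29·728 + 1
31: 21113 = 31·681 + 2
37: 21113 = 37·570 + 23
41: 21113 = 41·514 + 39
43: 21113 = 43·491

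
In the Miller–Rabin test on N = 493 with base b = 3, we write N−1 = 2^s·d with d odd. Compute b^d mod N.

493 − 1 = 492 = 2^2 · 123, so d = 123.
3^1 ≡ 3 (mod 493)
3^2 ≡ 3^2 = 9 ≡ 9 (mod 493)
3^4 ≡ 9^2 = 81 ≡ 81 (mod 493)
3^8 ≡ 81^2 = 6561 ≡ 152 (mod 493)
3^16 ≡ 152^2 = 23104 ≡ 426 (mod 493)
3^32 ≡ 426^2 = 181476 ≡ 52 (mod 493)
3^64 ≡ 52^2 = 2704 ≡ 239 (mod 493)
123 = 64 + 32 + 16 + 8 + 2 + 1 in binary powers of 2.
So 3^123 ≡ 239 · 52 · 426 · 152 · 9 · 3 ≡ 160 (mod 493).
Squaring chain: 160 → 457; never reaches −1, so base 3 is a Miller–Rabin witness that 493 is composite.

160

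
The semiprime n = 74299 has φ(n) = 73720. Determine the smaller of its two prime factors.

191

φ(n) = (p−1)(q−1) = n − (p+q) + 1, so p + q = 74299 − 73720 + 1 = 580.
p and q are the roots of t² − 580t + 74299 = 0.
Discriminant: 580² − 4·74299 = 336400 − 297196 = 39204; √39204 = 198.
q = (580 − 198)/2 = 191, p = (580 + 198)/2 = 389.
Check: 191 · 389 = 74299.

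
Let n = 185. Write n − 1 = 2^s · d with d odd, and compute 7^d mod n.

185 − 1 = 184 = 2^3 · 23, so d = 23.
7^1 ≡ 7 (mod 185)
7^2 ≡ 7^2 = 49 ≡ 49 (mod 185)
7^4 ≡ 49^2 = 2401 ≡ 181 (mod 185)
7^8 ≡ 181^2 = 32761 ≡ 16 (mod 185)
7^16 ≡ 16^2 = 256 ≡ 71 (mod 185)
23 = 16 + 4 + 2 + 1 in binary powers of 2.
So 7^23 ≡ 71 · 181 · 49 · 7 ≡ 83 (mod 185).
Squaring chain: 83 → 44 → 86; never reaches −1, so base 7 is a Miller–Rabin witness that 185 is composite.

83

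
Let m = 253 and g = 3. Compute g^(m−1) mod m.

31

3^1 ≡ 3 (mod 253)
3^2 ≡ 3^2 = 9 ≡ 9 (mod 253)
3^4 ≡ 9^2 = 81 ≡ 81 (mod 253)
3^8 ≡ 81^2 = 6561 ≡ 236 (mod 253)
3^16 ≡ 236^2 = 55696 ≡ 36 (mod 253)
3^32 ≡ 36^2 = 1296 ≡ 31 (mod 253)
3^64 ≡ 31^2 = 961 ≡ 202 (mod 253)
3^128 ≡ 202^2 = 40804 ≡ 71 (mod 253)
252 = 128 + 64 + 32 + 16 + 8 + 4 in binary powers of 2.
So 3^252 ≡ 71 · 202 · 31 · 36 · 236 · 81 ≡ 31 (mod 253).
Since 31 ≠ 1, base 3 is a Fermat witness: 253 is composite.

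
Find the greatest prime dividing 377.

29

377 = 13 · 29
29 is prime.
So 377 = 13 · 29; the largest prime factor is 29.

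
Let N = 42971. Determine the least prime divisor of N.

42971 is odd.
Digit sum 23, not divisible by 3.
Ends in 1: not divisible by 5.
7: 42971 = 7·6138 + 5
11: 42971 = 11·3906 + 5
13: 42971 = 13·3305 + 6
17: 42971 = 17·2527 + 12
19: 42971 = 19·2261 + 12
23: 42971 = 23·1868 + 7
29: 42971 = 29·1481 + 22
31: 42971 = 31·1386 + 5
37: 42971 = 37·1161 + 14
41: 42971 = 41·1048 + 3
43: 42971 = 43·999 + 14
47: 42971 = 47·914 + 13
53: 42971 = 53·810 + 41
59: 42971 = 59·728 + 19
61: 42971 = 61·704 + 27
67: 42971 = 67·641 + 24
71: 42971 = 71·605 + 16
73: 42971 = 73·588 + 47
79: 42971 = 79·543 + 74
83: 42971 = 83·517 + 60
89: 42971 = 89·482 + 73
97: 42971 = 97·443

97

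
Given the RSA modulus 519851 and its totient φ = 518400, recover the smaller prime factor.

φ(n) = (p−1)(q−1) = n − (p+q) + 1, so p + q = 519851 − 518400 + 1 = 1452.
p and q are the roots of t² − 1452t + 519851 = 0.
Discriminant: 1452² − 4·519851 = 2108304 − 2079404 = 28900; √28900 = 170.
q = (1452 − 170)/2 = 641, p = (1452 + 170)/2 = 811.
Check: 641 · 811 = 519851.

641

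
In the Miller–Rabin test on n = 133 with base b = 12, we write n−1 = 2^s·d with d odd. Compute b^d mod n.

133 − 1 = 132 = 2^2 · 33, so d = 33.
12^1 ≡ 12 (mod 133)
12^2 ≡ 12^2 = 144 ≡ 11 (mod 133)
12^4 ≡ 11^2 = 121 ≡ 121 (mod 133)
12^8 ≡ 121^2 = 14641 ≡ 11 (mod 133)
12^16 ≡ 11^2 = 121 ≡ 121 (mod 133)
12^32 ≡ 121^2 = 14641 ≡ 11 (mod 133)
33 = 32 + 1 in binary powers of 2.
So 12^33 ≡ 11 · 12 ≡ 132 (mod 133).
Since 12^d ≡ 132 (mod 133), base 12 does not prove 133 composite.

132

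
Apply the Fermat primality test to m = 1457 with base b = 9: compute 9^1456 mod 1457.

9^1 ≡ 9 (mod 1457)
9^2 ≡ 9^2 = 81 ≡ 81 (mod 1457)
9^4 ≡ 81^2 = 6561 ≡ 733 (mod 1457)
9^8 ≡ 733^2 = 537289 ≡ 1113 (mod 1457)
9^16 ≡ 1113^2 = 1238769 ≡ 319 (mod 1457)
9^32 ≡ 319^2 = 101761 ≡ 1228 (mod 1457)
9^64 ≡ 1228^2 = 1507984 ≡ 1446 (mod 1457)
9^128 ≡ 1446^2 = 2090916 ≡ 121 (mod 1457)
9^256 ≡ 121^2 = 14641 ≡ 71 (mod 1457)
9^512 ≡ 71^2 = 5041 ≡ 670 (mod 1457)
9^1024 ≡ 670^2 = 448900 ≡ 144 (mod 1457)
1456 = 1024 + 256 + 128 + 32 + 16 in binary powers of 2.
So 9^1456 ≡ 144 · 71 · 121 · 1228 · 319 ≡ 1001 (mod 1457).
Since 1001 ≠ 1, base 9 is a Fermat witness: 1457 is composite.

1001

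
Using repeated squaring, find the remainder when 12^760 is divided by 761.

1

12^1 ≡ 12 (mod 761)
12^2 ≡ 12^2 = 144 ≡ 144 (mod 761)
12^4 ≡ 144^2 = 20736 ≡ 189 (mod 761)
12^8 ≡ 189^2 = 35721 ≡ 715 (mod 761)
12^16 ≡ 715^2 = 511225 ≡ 594 (mod 761)
12^32 ≡ 594^2 = 352836 ≡ 493 (mod 761)
12^64 ≡ 493^2 = 243049 ≡ 290 (mod 761)
12^128 ≡ 290^2 = 84100 ≡ 390 (mod 761)
12^256 ≡ 390^2 = 152100 ≡ 661 (mod 761)
12^512 ≡ 661^2 = 436921 ≡ 107 (mod 761)
760 = 512 + 128 + 64 + 32 + 16 + 8 in binary powers of 2.
So 12^760 ≡ 107 · 390 · 290 · 493 · 594 · 715 ≡ 1 (mod 761).
Since the result is 1, base 12 gives no evidence that 761 is composite.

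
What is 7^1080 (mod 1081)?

7^1 ≡ 7 (mod 1081)
7^2 ≡ 7^2 = 49 ≡ 49 (mod 1081)
7^4 ≡ 49^2 = 2401 ≡ 239 (mod 1081)
7^8 ≡ 239^2 = 57121 ≡ 909 (mod 1081)
7^16 ≡ 909^2 = 826281 ≡ 397 (mod 1081)
7^32 ≡ 397^2 = 157609 ≡ 864 (mod 1081)
7^64 ≡ 864^2 = 746496 ≡ 606 (mod 1081)
7^128 ≡ 606^2 = 367236 ≡ 777 (mod 1081)
7^256 ≡ 777^2 = 603729 ≡ 531 (mod 1081)
7^512 ≡ 531^2 = 281961 ≡ 901 (mod 1081)
7^1024 ≡ 901^2 = 811801 ≡ 1051 (mod 1081)
1080 = 1024 + 32 + 16 + 8 in binary powers of 2.
So 7^1080 ≡ 1051 · 864 · 397 · 909 ≡ 1061 (mod 1081).
Since 1061 ≠ 1, base 7 is a Fermat witness: 1081 is composite.

1061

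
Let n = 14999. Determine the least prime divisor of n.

53

14999 is odd.
Digit sum 32, not divisible by 3.
Ends in 9: not divisible by 5.
7: 14999 = 7·2142 + 5
11: 14999 = 11·1363 + 6
13: 14999 = 13·1153 + 10
17: 14999 = 17·882 + 5
19: 14999 = 19·789 + 8
23: 14999 = 23·652 + 3
29: 14999 = 29·517 + 6
31: 14999 = 31·483 + 26
37: 14999 = 37·405 + 14
41: 14999 = 41·365 + 34
43: 14999 = 43·348 + 35
47: 14999 = 47·319 + 6
53: 14999 = 53·283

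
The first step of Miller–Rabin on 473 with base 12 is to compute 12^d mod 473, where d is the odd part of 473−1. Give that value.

331

473 − 1 = 472 = 2^3 · 59, so d = 59.
12^1 ≡ 12 (mod 473)
12^2 ≡ 12^2 = 144 ≡ 144 (mod 473)
12^4 ≡ 144^2 = 20736 ≡ 397 (mod 473)
12^8 ≡ 397^2 = 157609 ≡ 100 (mod 473)
12^16 ≡ 100^2 = 10000 ≡ 67 (mod 473)
12^32 ≡ 67^2 = 4489 ≡ 232 (mod 473)
59 = 32 + 16 + 8 + 2 + 1 in binary powers of 2.
So 12^59 ≡ 232 · 67 · 100 · 144 · 12 ≡ 331 (mod 473).
Squaring chain: 331 → 298 → 353; never reaches −1, so base 12 is a Miller–Rabin witness that 473 is composite.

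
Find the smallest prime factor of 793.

13

793 is odd.
Digit sum 19, not divisible by 3.
Ends in 3: not divisible by 5.
7: 793 = 7·113 + 2
11: 793 = 11·72 + 1
13: 793 = 13·61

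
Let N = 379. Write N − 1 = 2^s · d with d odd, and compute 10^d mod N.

378

379 − 1 = 378 = 2^1 · 189, so d = 189.
10^1 ≡ 10 (mod 379)
10^2 ≡ 10^2 = 100 ≡ 100 (mod 379)
10^4 ≡ 100^2 = 10000 ≡ 146 (mod 379)
10^8 ≡ 146^2 = 21316 ≡ 92 (mod 379)
10^16 ≡ 92^2 = 8464 ≡ 126 (mod 379)
10^32 ≡ 126^2 = 15876 ≡ 337 (mod 379)
10^64 ≡ 337^2 = 113569 ≡ 248 (mod 379)
10^128 ≡ 248^2 = 61504 ≡ 106 (mod 379)
189 = 128 + 32 + 16 + 8 + 4 + 1 in binary powers of 2.
So 10^189 ≡ 106 · 337 · 126 · 92 · 146 · 10 ≡ 378 (mod 379).
Since 10^d ≡ 378 (mod 379), base 10 does not prove 379 composite.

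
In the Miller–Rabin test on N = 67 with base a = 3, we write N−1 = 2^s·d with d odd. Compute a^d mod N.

67 − 1 = 66 = 2^1 · 33, so d = 33.
3^1 ≡ 3 (mod 67)
3^2 ≡ 3^2 = 9 ≡ 9 (mod 67)
3^4 ≡ 9^2 = 81 ≡ 14 (mod 67)
3^8 ≡ 14^2 = 196 ≡ 62 (mod 67)
3^16 ≡ 62^2 = 3844 ≡ 25 (mod 67)
3^32 ≡ 25^2 = 625 ≡ 22 (mod 67)
33 = 32 + 1 in binary powers of 2.
So 3^33 ≡ 22 · 3 ≡ 66 (mod 67).
Since 3^d ≡ 66 (mod 67), base 3 does not prove 67 composite.

66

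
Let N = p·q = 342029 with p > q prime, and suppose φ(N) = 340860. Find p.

φ(n) = (p−1)(q−1) = n − (p+q) + 1, so p + q = 342029 − 340860 + 1 = 1170.
p and q are the roots of t² − 1170t + 342029 = 0.
Discriminant: 1170² − 4·342029 = 1368900 − 1368116 = 784; √784 = 28.
q = (1170 − 28)/2 = 571, p = (1170 + 28)/2 = 599.
Check: 571 · 599 = 342029.

599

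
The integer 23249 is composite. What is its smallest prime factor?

67

23249 is odd.
Digit sum 20, not divisible by 3.
Ends in 9: not divisible by 5.
7: 23249 = 7·3321 + 2
11: 23249 = 11·2113 + 6
13: 23249 = 13·1788 + 5
17: 23249 = 17·1367 + 10
19: 23249 = 19·1223 + 12
23: 23249 = 23·1010 + 19
29: 23249 = 29·801 + 20
31: 23249 = 31·749 + 30
37: 23249 = 37·628 + 13
41: 23249 = 41·567 + 2
43: 23249 = 43·540 + 29
47: 23249 = 47·494 + 31
53: 23249 = 53·438 + 35
59: 23249 = 59·394 + 3
61: 23249 = 61·381 + 8
67: 23249 = 67·347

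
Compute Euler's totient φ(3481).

3422

Factor: 3481 = 59^2.
φ(3481) = 59^1·(59−1) = 3422.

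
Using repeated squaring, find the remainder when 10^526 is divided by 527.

382

10^1 ≡ 10 (mod 527)
10^2 ≡ 10^2 = 100 ≡ 100 (mod 527)
10^4 ≡ 100^2 = 10000 ≡ 514 (mod 527)
10^8 ≡ 514^2 = 264196 ≡ 169 (mod 527)
10^16 ≡ 169^2 = 28561 ≡ 103 (mod 527)
10^32 ≡ 103^2 = 10609 ≡ 69 (mod 527)
10^64 ≡ 69^2 = 4761 ≡ 18 (mod 527)
10^128 ≡ 18^2 = 324 ≡ 324 (mod 527)
10^256 ≡ 324^2 = 104976 ≡ 103 (mod 527)
10^512 ≡ 103^2 = 10609 ≡ 69 (mod 527)
526 = 512 + 8 + 4 + 2 in binary powers of 2.
So 10^526 ≡ 69 · 169 · 514 · 100 ≡ 382 (mod 527).
Since 382 ≠ 1, base 10 is a Fermat witness: 527 is composite.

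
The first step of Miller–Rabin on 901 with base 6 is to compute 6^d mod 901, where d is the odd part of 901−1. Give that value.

771

901 − 1 = 900 = 2^2 · 225, so d = 225.
6^1 ≡ 6 (mod 901)
6^2 ≡ 6^2 = 36 ≡ 36 (mod 901)
6^4 ≡ 36^2 = 1296 ≡ 395 (mod 901)
6^8 ≡ 395^2 = 156025 ≡ 152 (mod 901)
6^16 ≡ 152^2 = 23104 ≡ 579 (mod 901)
6^32 ≡ 579^2 = 335241 ≡ 69 (mod 901)
6^64 ≡ 69^2 = 4761 ≡ 256 (mod 901)
6^128 ≡ 256^2 = 65536 ≡ 664 (mod 901)
225 = 128 + 64 + 32 + 1 in binary powers of 2.
So 6^225 ≡ 664 · 256 · 69 · 6 ≡ 771 (mod 901).
Squaring chain: 771 → 682; never reaches −1, so base 6 is a Miller–Rabin witness that 901 is composite.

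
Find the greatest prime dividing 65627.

65627 = 29 · 2263
2263 = 31 · 73
73 is prime.
So 65627 = 29 · 31 · 73; the largest prime factor is 73.

73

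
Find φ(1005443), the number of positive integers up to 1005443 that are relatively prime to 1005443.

968320

Factor: 1005443 = 41 · 137 · 179.
φ(1005443) = (41−1) · (137−1) · (179−1) = 40 · 136 · 178 = 968320.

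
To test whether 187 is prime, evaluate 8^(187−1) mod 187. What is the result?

8^1 ≡ 8 (mod 187)
8^2 ≡ 8^2 = 64 ≡ 64 (mod 187)
8^4 ≡ 64^2 = 4096 ≡ 169 (mod 187)
8^8 ≡ 169^2 = 28561 ≡ 137 (mod 187)
8^16 ≡ 137^2 = 18769 ≡ 69 (mod 187)
8^32 ≡ 69^2 = 4761 ≡ 86 (mod 187)
8^64 ≡ 86^2 = 7396 ≡ 103 (mod 187)
8^128 ≡ 103^2 = 10609 ≡ 137 (mod 187)
186 = 128 + 32 + 16 + 8 + 2 in binary powers of 2.
So 8^186 ≡ 137 · 86 · 69 · 137 · 64 ≡ 47 (mod 187).
Since 47 ≠ 1, base 8 is a Fermat witness: 187 is composite.

47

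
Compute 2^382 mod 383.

1

2^1 ≡ 2 (mod 383)
2^2 ≡ 2^2 = 4 ≡ 4 (mod 383)
2^4 ≡ 4^2 = 16 ≡ 16 (mod 383)
2^8 ≡ 16^2 = 256 ≡ 256 (mod 383)
2^16 ≡ 256^2 = 65536 ≡ 43 (mod 383)
2^32 ≡ 43^2 = 1849 ≡ 317 (mod 383)
2^64 ≡ 317^2 = 100489 ≡ 143 (mod 383)
2^128 ≡ 143^2 = 20449 ≡ 150 (mod 383)
2^256 ≡ 150^2 = 22500 ≡ 286 (mod 383)
382 = 256 + 64 + 32 + 16 + 8 + 4 + 2 in binary powers of 2.
So 2^382 ≡ 286 · 143 · 317 · 43 · 256 · 16 · 4 ≡ 1 (mod 383).
Since the result is 1, base 2 gives no evidence that 383 is composite.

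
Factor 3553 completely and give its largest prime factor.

3553 = 11 · 323
323 = 17 · 19
19 is prime.
So 3553 = 11 · 17 · 19; the largest prime factor is 19.

19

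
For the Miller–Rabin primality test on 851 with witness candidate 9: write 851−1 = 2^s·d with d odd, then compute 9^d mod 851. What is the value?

303

851 − 1 = 850 = 2^1 · 425, so d = 425.
9^1 ≡ 9 (mod 851)
9^2 ≡ 9^2 = 81 ≡ 81 (mod 851)
9^4 ≡ 81^2 = 6561 ≡ 604 (mod 851)
9^8 ≡ 604^2 = 364816 ≡ 588 (mod 851)
9^16 ≡ 588^2 = 345744 ≡ 238 (mod 851)
9^32 ≡ 238^2 = 56644 ≡ 478 (mod 851)
9^64 ≡ 478^2 = 228484 ≡ 416 (mod 851)
9^128 ≡ 416^2 = 173056 ≡ 303 (mod 851)
9^256 ≡ 303^2 = 91809 ≡ 752 (mod 851)
425 = 256 + 128 + 32 + 8 + 1 in binary powers of 2.
So 9^425 ≡ 752 · 303 · 478 · 588 · 9 ≡ 303 (mod 851).
Squaring chain: 303; never reaches −1, so base 9 is a Miller–Rabin witness that 851 is composite.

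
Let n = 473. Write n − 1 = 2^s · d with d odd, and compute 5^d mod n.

372

473 − 1 = 472 = 2^3 · 59, so d = 59.
5^1 ≡ 5 (mod 473)
5^2 ≡ 5^2 = 25 ≡ 25 (mod 473)
5^4 ≡ 25^2 = 625 ≡ 152 (mod 473)
5^8 ≡ 152^2 = 23104 ≡ 400 (mod 473)
5^16 ≡ 400^2 = 160000 ≡ 126 (mod 473)
5^32 ≡ 126^2 = 15876 ≡ 267 (mod 473)
59 = 32 + 16 + 8 + 2 + 1 in binary powers of 2.
So 5^59 ≡ 267 · 126 · 400 · 25 · 5 ≡ 372 (mod 473).
Squaring chain: 372 → 268 → 401; never reaches −1, so base 5 is a Miller–Rabin witness that 473 is composite.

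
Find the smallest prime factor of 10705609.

59

10705609 is odd.
Digit sum 28, not divisible by 3.
Ends in 9: not divisible by 5.
7: 10705609 = 7·1529372 + 5
11: 10705609 = 11·973237 + 2
13: 10705609 = 13·823508 + 5
17: 10705609 = 17·629741 + 12
19: 10705609 = 19·563453 + 2
23: 10705609 = 23·465461 + 6
29: 10705609 = 29·369158 + 27
31: 10705609 = 31·345342 + 7
37: 10705609 = 37·289340 + 29
41: 10705609 = 41·261112 + 17
43: 10705609 = 43·248967 + 28
47: 10705609 = 47·227778 + 43
53: 10705609 = 53·201992 + 33
59: 10705609 = 59·181451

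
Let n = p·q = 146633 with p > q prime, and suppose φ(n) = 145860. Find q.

331

φ(n) = (p−1)(q−1) = n − (p+q) + 1, so p + q = 146633 − 145860 + 1 = 774.
p and q are the roots of t² − 774t + 146633 = 0.
Discriminant: 774² − 4·146633 = 599076 − 586532 = 12544; √12544 = 112.
q = (774 − 112)/2 = 331, p = (774 + 112)/2 = 443.
Check: 331 · 443 = 146633.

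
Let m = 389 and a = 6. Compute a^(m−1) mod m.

6^1 ≡ 6 (mod 389)
6^2 ≡ 6^2 = 36 ≡ 36 (mod 389)
6^4 ≡ 36^2 = 1296 ≡ 129 (mod 389)
6^8 ≡ 129^2 = 16641 ≡ 303 (mod 389)
6^16 ≡ 303^2 = 91809 ≡ 5 (mod 389)
6^32 ≡ 5^2 = 25 ≡ 25 (mod 389)
6^64 ≡ 25^2 = 625 ≡ 236 (mod 389)
6^128 ≡ 236^2 = 55696 ≡ 69 (mod 389)
6^256 ≡ 69^2 = 4761 ≡ 93 (mod 389)
388 = 256 + 128 + 4 in binary powers of 2.
So 6^388 ≡ 93 · 69 · 129 ≡ 1 (mod 389).
Since the result is 1, base 6 gives no evidence that 389 is composite.

1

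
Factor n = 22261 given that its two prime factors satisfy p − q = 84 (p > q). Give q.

113

Since p = q + 84, we have 22261 = q(q + 84), so q² + 84q − 22261 = 0.
Discriminant: 84² + 4·22261 = 7056 + 89044 = 96100; √96100 = 310.
q = (−84 + 310)/2 = 113, and p = q + 84 = 197.
Check: 113 · 197 = 22261.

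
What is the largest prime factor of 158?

158 = 2 · 79
79 is prime.
So 158 = 2 · 79; the largest prime factor is 79.

79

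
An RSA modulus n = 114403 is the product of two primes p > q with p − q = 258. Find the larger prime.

491

Since p = q + 258, we have 114403 = q(q + 258), so q² + 258q − 114403 = 0.
Discriminant: 258² + 4·114403 = 66564 + 457612 = 524176; √524176 = 724.
q = (−258 + 724)/2 = 233, and p = q + 258 = 491.
Check: 233 · 491 = 114403.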